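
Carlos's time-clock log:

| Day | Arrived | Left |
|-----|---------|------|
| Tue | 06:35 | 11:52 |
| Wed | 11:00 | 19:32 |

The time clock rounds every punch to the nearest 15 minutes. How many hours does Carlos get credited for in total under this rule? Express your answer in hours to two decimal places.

Tue: in 06:35→06:30, out 11:52→11:45; 5 h 15 min
Wed: in 11:00→11:00, out 19:32→19:30; 8 h 30 min
Total credited: 13 h 45 min.

13.75 hours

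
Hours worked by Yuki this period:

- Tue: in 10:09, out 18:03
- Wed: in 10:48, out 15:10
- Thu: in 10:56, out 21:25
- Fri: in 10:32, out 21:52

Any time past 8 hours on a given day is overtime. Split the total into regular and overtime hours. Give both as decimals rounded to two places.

Tue: 10:09–18:03 = 7 h 54 min
Wed: 10:48–15:10 = 4 h 22 min
Thu: 10:56–21:25 = 10 h 29 min
Fri: 10:32–21:52 = 11 h 20 min
Tue reg 7 h 54 min / OT 0 h 0 min; Wed reg 4 h 22 min / OT 0 h 0 min; Thu reg 8 h 0 min / OT 2 h 29 min; Fri reg 8 h 0 min / OT 3 h 20 min.
Totals: regular 28 h 16 min, overtime 5 h 49 min.

Regular 28.27 hours, overtime 5.82 hours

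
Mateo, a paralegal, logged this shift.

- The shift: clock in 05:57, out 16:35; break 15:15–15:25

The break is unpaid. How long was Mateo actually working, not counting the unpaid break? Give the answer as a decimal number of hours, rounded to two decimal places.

The shift: 05:57–16:35 = 10 h 38 min; less 10 min break → 10 h 28 min

10.47 hours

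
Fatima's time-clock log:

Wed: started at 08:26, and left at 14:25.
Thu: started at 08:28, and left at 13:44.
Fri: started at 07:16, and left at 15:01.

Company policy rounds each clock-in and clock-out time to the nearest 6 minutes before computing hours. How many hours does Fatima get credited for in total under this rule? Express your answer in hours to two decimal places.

Wed: in 08:26→08:24, out 14:25→14:24; 6 h 0 min
Thu: in 08:28→08:30, out 13:44→13:42; 5 h 12 min
Fri: in 07:16→07:18, out 15:01→15:00; 7 h 42 min
Total credited: 18 h 54 min.

18.90 hours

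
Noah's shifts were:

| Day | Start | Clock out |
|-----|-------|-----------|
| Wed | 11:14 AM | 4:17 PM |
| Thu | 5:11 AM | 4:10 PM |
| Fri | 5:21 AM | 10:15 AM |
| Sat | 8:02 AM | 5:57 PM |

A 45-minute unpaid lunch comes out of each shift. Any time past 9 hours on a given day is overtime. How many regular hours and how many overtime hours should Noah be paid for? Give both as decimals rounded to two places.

Wed: 11:14 AM–4:17 PM = 5 h 3 min; less 45 min break → 4 h 18 min
Thu: 5:11 AM–4:10 PM = 10 h 59 min; less 45 min break → 10 h 14 min
Fri: 5:21 AM–10:15 AM = 4 h 54 min; less 45 min break → 4 h 9 min
Sat: 8:02 AM–5:57 PM = 9 h 55 min; less 45 min break → 9 h 10 min
Wed reg 4 h 18 min / OT 0 h 0 min; Thu reg 9 h 0 min / OT 1 h 14 min; Fri reg 4 h 9 min / OT 0 h 0 min; Sat reg 9 h 0 min / OT 0 h 10 min.
Totals: regular 26 h 27 min, overtime 1 h 24 min.

Regular 26.45 hours, overtime 1.40 hours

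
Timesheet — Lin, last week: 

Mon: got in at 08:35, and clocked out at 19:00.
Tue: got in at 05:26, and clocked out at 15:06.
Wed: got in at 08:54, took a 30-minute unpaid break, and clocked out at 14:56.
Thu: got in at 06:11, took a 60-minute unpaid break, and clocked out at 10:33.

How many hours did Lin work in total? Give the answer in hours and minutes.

Mon: 08:35–19:00 = 10 h 25 min
Tue: 05:26–15:06 = 9 h 40 min
Wed: 08:54–14:56 = 6 h 2 min; less 30 min break → 5 h 32 min
Thu: 06:11–10:33 = 4 h 22 min; less 60 min break → 3 h 22 min
Total: 10 h 25 min + 9 h 40 min + 5 h 32 min + 3 h 22 min = 28 h 59 min.

28 h 59 min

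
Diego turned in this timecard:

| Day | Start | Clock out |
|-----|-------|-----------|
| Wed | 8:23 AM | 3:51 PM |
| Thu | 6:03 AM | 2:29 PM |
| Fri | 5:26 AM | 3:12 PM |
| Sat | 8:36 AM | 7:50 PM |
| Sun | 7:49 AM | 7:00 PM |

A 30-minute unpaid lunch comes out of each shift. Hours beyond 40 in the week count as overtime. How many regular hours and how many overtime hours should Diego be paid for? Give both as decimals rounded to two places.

Wed: 8:23 AM–3:51 PM = 7 h 28 min; less 30 min break → 6 h 58 min
Thu: 6:03 AM–2:29 PM = 8 h 26 min; less 30 min break → 7 h 56 min
Fri: 5:26 AM–3:12 PM = 9 h 46 min; less 30 min break → 9 h 16 min
Sat: 8:36 AM–7:50 PM = 11 h 14 min; less 30 min break → 10 h 44 min
Sun: 7:49 AM–7:00 PM = 11 h 11 min; less 30 min break → 10 h 41 min
Total worked: 45 h 35 min = 45.58 h.
Threshold 40 h → overtime 5 h 35 min, regular 40 h 0 min.

Regular 40.00 hours, overtime 5.58 hours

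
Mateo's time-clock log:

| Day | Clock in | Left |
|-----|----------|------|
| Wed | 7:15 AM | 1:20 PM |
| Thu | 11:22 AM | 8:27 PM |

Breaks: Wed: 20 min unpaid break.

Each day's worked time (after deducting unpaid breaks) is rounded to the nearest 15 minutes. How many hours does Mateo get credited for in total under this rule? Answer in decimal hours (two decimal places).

14.75 hours

Wed: 7:15 AM–1:20 PM = 6 h 5 min − 20 min = 5 h 45 min → rounds to 5 h 45 min
Thu: 11:22 AM–8:27 PM = 9 h 5 min → rounds to 9 h 0 min
Total credited: 14 h 45 min.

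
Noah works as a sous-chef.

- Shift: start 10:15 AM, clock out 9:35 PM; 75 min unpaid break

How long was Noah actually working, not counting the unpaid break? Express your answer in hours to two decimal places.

Shift: 10:15 AM–9:35 PM = 11 h 20 min; less 75 min break → 10 h 5 min

10.08 hours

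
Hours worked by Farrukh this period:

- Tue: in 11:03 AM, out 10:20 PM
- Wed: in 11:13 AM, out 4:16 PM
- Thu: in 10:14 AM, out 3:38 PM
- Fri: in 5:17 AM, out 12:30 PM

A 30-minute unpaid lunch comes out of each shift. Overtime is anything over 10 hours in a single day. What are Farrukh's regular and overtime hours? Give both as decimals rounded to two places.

Tue: 11:03 AM–10:20 PM = 11 h 17 min; less 30 min break → 10 h 47 min
Wed: 11:13 AM–4:16 PM = 5 h 3 min; less 30 min break → 4 h 33 min
Thu: 10:14 AM–3:38 PM = 5 h 24 min; less 30 min break → 4 h 54 min
Fri: 5:17 AM–12:30 PM = 7 h 13 min; less 30 min break → 6 h 43 min
Tue reg 10 h 0 min / OT 0 h 47 min; Wed reg 4 h 33 min / OT 0 h 0 min; Thu reg 4 h 54 min / OT 0 h 0 min; Fri reg 6 h 43 min / OT 0 h 0 min.
Totals: regular 26 h 10 min, overtime 0 h 47 min.

Regular 26.17 hours, overtime 0.78 hours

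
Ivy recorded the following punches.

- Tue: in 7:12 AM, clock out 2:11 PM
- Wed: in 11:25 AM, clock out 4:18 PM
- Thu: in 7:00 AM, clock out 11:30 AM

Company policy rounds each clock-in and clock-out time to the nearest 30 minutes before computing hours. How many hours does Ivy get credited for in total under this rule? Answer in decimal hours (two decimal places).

Tue: in 7:12 AM→7:00 AM, out 2:11 PM→2:00 PM; 7 h 0 min
Wed: in 11:25 AM→11:30 AM, out 4:18 PM→4:30 PM; 5 h 0 min
Thu: in 7:00 AM→7:00 AM, out 11:30 AM→11:30 AM; 4 h 30 min
Total credited: 16 h 30 min.

16.50 hours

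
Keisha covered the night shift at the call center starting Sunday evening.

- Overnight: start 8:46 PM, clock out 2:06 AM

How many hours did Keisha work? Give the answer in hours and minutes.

Overnight: 8:46 PM → midnight = 3 h 14 min; midnight → 2:06 AM = 2 h 6 min; span 5 h 20 min

5 h 20 min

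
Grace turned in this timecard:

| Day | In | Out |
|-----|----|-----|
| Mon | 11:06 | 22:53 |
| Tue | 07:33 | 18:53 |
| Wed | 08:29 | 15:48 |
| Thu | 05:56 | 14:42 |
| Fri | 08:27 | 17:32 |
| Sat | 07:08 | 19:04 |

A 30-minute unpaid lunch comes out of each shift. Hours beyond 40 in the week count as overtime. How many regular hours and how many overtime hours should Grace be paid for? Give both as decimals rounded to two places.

Regular 40.00 hours, overtime 17.22 hours

Mon: 11:06–22:53 = 11 h 47 min; less 30 min break → 11 h 17 min
Tue: 07:33–18:53 = 11 h 20 min; less 30 min break → 10 h 50 min
Wed: 08:29–15:48 = 7 h 19 min; less 30 min break → 6 h 49 min
Thu: 05:56–14:42 = 8 h 46 min; less 30 min break → 8 h 16 min
Fri: 08:27–17:32 = 9 h 5 min; less 30 min break → 8 h 35 min
Sat: 07:08–19:04 = 11 h 56 min; less 30 min break → 11 h 26 min
Total worked: 57 h 13 min = 57.22 h.
Threshold 40 h → overtime 17 h 13 min, regular 40 h 0 min.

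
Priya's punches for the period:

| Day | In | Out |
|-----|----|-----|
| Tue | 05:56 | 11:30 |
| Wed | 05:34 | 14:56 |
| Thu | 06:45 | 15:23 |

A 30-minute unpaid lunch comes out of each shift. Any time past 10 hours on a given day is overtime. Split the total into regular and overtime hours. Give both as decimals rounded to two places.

Regular 22.07 hours, overtime 0.00 hours

Tue: 05:56–11:30 = 5 h 34 min; less 30 min break → 5 h 4 min
Wed: 05:34–14:56 = 9 h 22 min; less 30 min break → 8 h 52 min
Thu: 06:45–15:23 = 8 h 38 min; less 30 min break → 8 h 8 min
Tue reg 5 h 4 min / OT 0 h 0 min; Wed reg 8 h 52 min / OT 0 h 0 min; Thu reg 8 h 8 min / OT 0 h 0 min.
Totals: regular 22 h 4 min, overtime 0 h 0 min.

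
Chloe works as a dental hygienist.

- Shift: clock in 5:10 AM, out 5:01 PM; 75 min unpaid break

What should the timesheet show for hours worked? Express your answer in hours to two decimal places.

10.60 hours

Shift: 5:10 AM–5:01 PM = 11 h 51 min; less 75 min break → 10 h 36 min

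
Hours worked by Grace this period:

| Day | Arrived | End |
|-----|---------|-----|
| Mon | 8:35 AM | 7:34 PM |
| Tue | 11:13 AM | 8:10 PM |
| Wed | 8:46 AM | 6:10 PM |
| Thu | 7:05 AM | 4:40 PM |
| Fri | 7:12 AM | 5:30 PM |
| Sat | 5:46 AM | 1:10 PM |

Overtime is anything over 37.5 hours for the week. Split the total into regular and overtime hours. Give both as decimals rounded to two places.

Regular 37.50 hours, overtime 19.12 hours

Mon: 8:35 AM–7:34 PM = 10 h 59 min
Tue: 11:13 AM–8:10 PM = 8 h 57 min
Wed: 8:46 AM–6:10 PM = 9 h 24 min
Thu: 7:05 AM–4:40 PM = 9 h 35 min
Fri: 7:12 AM–5:30 PM = 10 h 18 min
Sat: 5:46 AM–1:10 PM = 7 h 24 min
Total worked: 56 h 37 min = 56.62 h.
Threshold 37.5 h → overtime 19 h 7 min, regular 37 h 30 min.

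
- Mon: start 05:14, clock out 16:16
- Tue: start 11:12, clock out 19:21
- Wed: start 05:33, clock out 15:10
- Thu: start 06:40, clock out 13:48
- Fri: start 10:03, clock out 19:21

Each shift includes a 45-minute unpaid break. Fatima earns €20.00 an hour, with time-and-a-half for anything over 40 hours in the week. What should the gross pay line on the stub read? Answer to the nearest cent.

€844.50

Mon: 05:14–16:16 = 11 h 2 min; less 45 min break → 10 h 17 min
Tue: 11:12–19:21 = 8 h 9 min; less 45 min break → 7 h 24 min
Wed: 05:33–15:10 = 9 h 37 min; less 45 min break → 8 h 52 min
Thu: 06:40–13:48 = 7 h 8 min; less 45 min break → 6 h 23 min
Fri: 10:03–19:21 = 9 h 18 min; less 45 min break → 8 h 33 min
Total worked: 41 h 29 min = 2489 min.
Regular 40 h 0 min = 2400 min at €20.00/h; overtime 1 h 29 min = 89 min at €30.00/h.
Pay = (2400 × €20.00 + 89 × €30.00) ÷ 60 = €844.50.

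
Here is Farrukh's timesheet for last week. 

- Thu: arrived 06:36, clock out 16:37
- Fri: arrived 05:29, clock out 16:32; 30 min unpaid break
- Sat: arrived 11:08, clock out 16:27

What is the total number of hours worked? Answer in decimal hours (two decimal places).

25.88 hours

Thu: 06:36–16:37 = 10 h 1 min
Fri: 05:29–16:32 = 11 h 3 min; less 30 min break → 10 h 33 min
Sat: 11:08–16:27 = 5 h 19 min
Total: 10 h 1 min + 10 h 33 min + 5 h 19 min = 25 h 53 min.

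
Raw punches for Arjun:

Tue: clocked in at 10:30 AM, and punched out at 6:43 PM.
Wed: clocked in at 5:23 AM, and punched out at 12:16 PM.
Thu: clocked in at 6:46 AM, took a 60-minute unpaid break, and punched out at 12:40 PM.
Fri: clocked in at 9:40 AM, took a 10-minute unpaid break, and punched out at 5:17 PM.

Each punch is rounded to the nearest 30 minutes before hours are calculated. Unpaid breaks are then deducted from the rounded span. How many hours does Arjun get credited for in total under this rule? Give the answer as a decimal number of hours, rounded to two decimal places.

Tue: in 10:30 AM→10:30 AM, out 6:43 PM→6:30 PM; 8 h 0 min
Wed: in 5:23 AM→5:30 AM, out 12:16 PM→12:30 PM; 7 h 0 min
Thu: in 6:46 AM→7:00 AM, out 12:40 PM→12:30 PM; 5 h 30 min − 60 min = 4 h 30 min
Fri: in 9:40 AM→9:30 AM, out 5:17 PM→5:30 PM; 8 h 0 min − 10 min = 7 h 50 min
Total credited: 27 h 20 min.

27.33 hours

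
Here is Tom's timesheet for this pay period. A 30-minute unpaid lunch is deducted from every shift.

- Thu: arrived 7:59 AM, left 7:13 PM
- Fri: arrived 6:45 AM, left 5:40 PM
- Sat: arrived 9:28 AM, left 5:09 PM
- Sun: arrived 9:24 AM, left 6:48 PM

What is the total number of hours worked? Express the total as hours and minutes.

Thu: 7:59 AM–7:13 PM = 11 h 14 min; less 30 min break → 10 h 44 min
Fri: 6:45 AM–5:40 PM = 10 h 55 min; less 30 min break → 10 h 25 min
Sat: 9:28 AM–5:09 PM = 7 h 41 min; less 30 min break → 7 h 11 min
Sun: 9:24 AM–6:48 PM = 9 h 24 min; less 30 min break → 8 h 54 min
Total: 10 h 44 min + 10 h 25 min + 7 h 11 min + 8 h 54 min = 37 h 14 min.

37 h 14 min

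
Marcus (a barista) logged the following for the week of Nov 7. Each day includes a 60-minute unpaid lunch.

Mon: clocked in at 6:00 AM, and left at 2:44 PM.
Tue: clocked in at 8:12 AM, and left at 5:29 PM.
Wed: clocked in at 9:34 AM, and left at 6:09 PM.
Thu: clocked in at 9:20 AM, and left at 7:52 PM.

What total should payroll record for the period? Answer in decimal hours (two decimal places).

33.13 hours

Mon: 6:00 AM–2:44 PM = 8 h 44 min; less 60 min break → 7 h 44 min
Tue: 8:12 AM–5:29 PM = 9 h 17 min; less 60 min break → 8 h 17 min
Wed: 9:34 AM–6:09 PM = 8 h 35 min; less 60 min break → 7 h 35 min
Thu: 9:20 AM–7:52 PM = 10 h 32 min; less 60 min break → 9 h 32 min
Total: 7 h 44 min + 8 h 17 min + 7 h 35 min + 9 h 32 min = 33 h 8 min.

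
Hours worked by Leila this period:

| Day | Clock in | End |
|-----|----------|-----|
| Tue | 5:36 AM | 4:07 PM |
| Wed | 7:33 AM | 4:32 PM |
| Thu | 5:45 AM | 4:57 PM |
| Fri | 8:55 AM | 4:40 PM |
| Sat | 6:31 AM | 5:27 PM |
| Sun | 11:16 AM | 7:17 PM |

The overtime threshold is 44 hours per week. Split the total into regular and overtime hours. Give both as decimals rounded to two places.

Regular 44.00 hours, overtime 13.40 hours

Tue: 5:36 AM–4:07 PM = 10 h 31 min
Wed: 7:33 AM–4:32 PM = 8 h 59 min
Thu: 5:45 AM–4:57 PM = 11 h 12 min
Fri: 8:55 AM–4:40 PM = 7 h 45 min
Sat: 6:31 AM–5:27 PM = 10 h 56 min
Sun: 11:16 AM–7:17 PM = 8 h 1 min
Total worked: 57 h 24 min = 57.40 h.
Threshold 44 h → overtime 13 h 24 min, regular 44 h 0 min.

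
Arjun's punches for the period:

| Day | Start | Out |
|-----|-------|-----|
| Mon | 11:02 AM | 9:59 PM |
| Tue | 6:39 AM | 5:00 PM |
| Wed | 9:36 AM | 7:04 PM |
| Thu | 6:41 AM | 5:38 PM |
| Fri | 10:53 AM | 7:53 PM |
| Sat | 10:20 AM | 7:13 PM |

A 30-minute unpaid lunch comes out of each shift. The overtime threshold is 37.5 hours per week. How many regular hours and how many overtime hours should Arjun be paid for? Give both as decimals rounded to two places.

Regular 37.50 hours, overtime 19.10 hours

Mon: 11:02 AM–9:59 PM = 10 h 57 min; less 30 min break → 10 h 27 min
Tue: 6:39 AM–5:00 PM = 10 h 21 min; less 30 min break → 9 h 51 min
Wed: 9:36 AM–7:04 PM = 9 h 28 min; less 30 min break → 8 h 58 min
Thu: 6:41 AM–5:38 PM = 10 h 57 min; less 30 min break → 10 h 27 min
Fri: 10:53 AM–7:53 PM = 9 h 0 min; less 30 min break → 8 h 30 min
Sat: 10:20 AM–7:13 PM = 8 h 53 min; less 30 min break → 8 h 23 min
Total worked: 56 h 36 min = 56.60 h.
Threshold 37.5 h → overtime 19 h 6 min, regular 37 h 30 min.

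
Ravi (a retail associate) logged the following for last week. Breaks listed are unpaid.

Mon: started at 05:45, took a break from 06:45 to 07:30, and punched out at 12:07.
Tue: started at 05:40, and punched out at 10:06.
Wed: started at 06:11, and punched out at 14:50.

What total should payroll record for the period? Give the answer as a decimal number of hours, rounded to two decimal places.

Mon: 05:45–12:07 = 6 h 22 min; less 45 min break → 5 h 37 min
Tue: 05:40–10:06 = 4 h 26 min
Wed: 06:11–14:50 = 8 h 39 min
Total: 5 h 37 min + 4 h 26 min + 8 h 39 min = 18 h 42 min.

18.70 hours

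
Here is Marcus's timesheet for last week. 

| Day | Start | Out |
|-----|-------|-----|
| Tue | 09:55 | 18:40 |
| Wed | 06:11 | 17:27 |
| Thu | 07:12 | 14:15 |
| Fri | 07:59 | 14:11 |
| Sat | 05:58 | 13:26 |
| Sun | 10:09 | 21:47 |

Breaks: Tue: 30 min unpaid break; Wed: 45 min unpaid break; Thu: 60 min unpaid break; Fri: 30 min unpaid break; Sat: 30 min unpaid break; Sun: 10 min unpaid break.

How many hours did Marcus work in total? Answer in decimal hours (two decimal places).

Tue: 09:55–18:40 = 8 h 45 min; less 30 min break → 8 h 15 min
Wed: 06:11–17:27 = 11 h 16 min; less 45 min break → 10 h 31 min
Thu: 07:12–14:15 = 7 h 3 min; less 60 min break → 6 h 3 min
Fri: 07:59–14:11 = 6 h 12 min; less 30 min break → 5 h 42 min
Sat: 05:58–13:26 = 7 h 28 min; less 30 min break → 6 h 58 min
Sun: 10:09–21:47 = 11 h 38 min; less 10 min break → 11 h 28 min
Total: 8 h 15 min + 10 h 31 min + 6 h 3 min + 5 h 42 min + 6 h 58 min + 11 h 28 min = 48 h 57 min.

48.95 hours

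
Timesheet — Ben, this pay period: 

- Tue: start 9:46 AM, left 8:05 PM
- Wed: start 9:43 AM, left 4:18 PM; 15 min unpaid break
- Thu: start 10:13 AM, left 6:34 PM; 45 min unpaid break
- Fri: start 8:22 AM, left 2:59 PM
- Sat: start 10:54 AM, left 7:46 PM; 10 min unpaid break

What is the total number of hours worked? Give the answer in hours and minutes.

Tue: 9:46 AM–8:05 PM = 10 h 19 min
Wed: 9:43 AM–4:18 PM = 6 h 35 min; less 15 min break → 6 h 20 min
Thu: 10:13 AM–6:34 PM = 8 h 21 min; less 45 min break → 7 h 36 min
Fri: 8:22 AM–2:59 PM = 6 h 37 min
Sat: 10:54 AM–7:46 PM = 8 h 52 min; less 10 min break → 8 h 42 min
Total: 10 h 19 min + 6 h 20 min + 7 h 36 min + 6 h 37 min + 8 h 42 min = 39 h 34 min.

39 h 34 min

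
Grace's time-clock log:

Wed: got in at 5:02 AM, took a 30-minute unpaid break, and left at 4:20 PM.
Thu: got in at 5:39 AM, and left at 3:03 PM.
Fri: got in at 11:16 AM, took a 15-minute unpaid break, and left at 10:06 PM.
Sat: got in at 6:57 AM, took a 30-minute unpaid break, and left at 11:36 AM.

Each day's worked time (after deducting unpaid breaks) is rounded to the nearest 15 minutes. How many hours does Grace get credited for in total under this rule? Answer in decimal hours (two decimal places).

Wed: 5:02 AM–4:20 PM = 11 h 18 min − 30 min = 10 h 48 min → rounds to 10 h 45 min
Thu: 5:39 AM–3:03 PM = 9 h 24 min → rounds to 9 h 30 min
Fri: 11:16 AM–10:06 PM = 10 h 50 min − 15 min = 10 h 35 min → rounds to 10 h 30 min
Sat: 6:57 AM–11:36 AM = 4 h 39 min − 30 min = 4 h 9 min → rounds to 4 h 15 min
Total credited: 35 h 0 min.

35.00 hours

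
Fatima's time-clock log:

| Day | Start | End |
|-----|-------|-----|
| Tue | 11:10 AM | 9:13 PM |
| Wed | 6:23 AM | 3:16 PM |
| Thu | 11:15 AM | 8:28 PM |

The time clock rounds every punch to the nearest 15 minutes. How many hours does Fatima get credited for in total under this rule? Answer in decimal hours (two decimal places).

Tue: in 11:10 AM→11:15 AM, out 9:13 PM→9:15 PM; 10 h 0 min
Wed: in 6:23 AM→6:30 AM, out 3:16 PM→3:15 PM; 8 h 45 min
Thu: in 11:15 AM→11:15 AM, out 8:28 PM→8:30 PM; 9 h 15 min
Total credited: 28 h 0 min.

28.00 hours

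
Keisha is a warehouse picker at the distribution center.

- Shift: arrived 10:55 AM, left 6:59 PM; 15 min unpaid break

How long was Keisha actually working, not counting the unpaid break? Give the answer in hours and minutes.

Shift: 10:55 AM–6:59 PM = 8 h 4 min; less 15 min break → 7 h 49 min

7 h 49 min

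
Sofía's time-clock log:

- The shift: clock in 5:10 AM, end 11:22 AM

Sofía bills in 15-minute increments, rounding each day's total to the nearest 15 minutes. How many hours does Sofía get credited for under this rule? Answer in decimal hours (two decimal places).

6.25 hours

The shift: 5:10 AM–11:22 AM = 6 h 12 min → rounds to 6 h 15 min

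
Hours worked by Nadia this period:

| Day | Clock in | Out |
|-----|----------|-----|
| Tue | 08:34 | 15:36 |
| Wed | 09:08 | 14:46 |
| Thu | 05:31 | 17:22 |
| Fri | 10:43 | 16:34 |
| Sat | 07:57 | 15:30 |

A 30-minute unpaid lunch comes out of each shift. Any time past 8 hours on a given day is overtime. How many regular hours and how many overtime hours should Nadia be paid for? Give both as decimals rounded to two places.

Tue: 08:34–15:36 = 7 h 2 min; less 30 min break → 6 h 32 min
Wed: 09:08–14:46 = 5 h 38 min; less 30 min break → 5 h 8 min
Thu: 05:31–17:22 = 11 h 51 min; less 30 min break → 11 h 21 min
Fri: 10:43–16:34 = 5 h 51 min; less 30 min break → 5 h 21 min
Sat: 07:57–15:30 = 7 h 33 min; less 30 min break → 7 h 3 min
Tue reg 6 h 32 min / OT 0 h 0 min; Wed reg 5 h 8 min / OT 0 h 0 min; Thu reg 8 h 0 min / OT 3 h 21 min; Fri reg 5 h 21 min / OT 0 h 0 min; Sat reg 7 h 3 min / OT 0 h 0 min.
Totals: regular 32 h 4 min, overtime 3 h 21 min.

Regular 32.07 hours, overtime 3.35 hours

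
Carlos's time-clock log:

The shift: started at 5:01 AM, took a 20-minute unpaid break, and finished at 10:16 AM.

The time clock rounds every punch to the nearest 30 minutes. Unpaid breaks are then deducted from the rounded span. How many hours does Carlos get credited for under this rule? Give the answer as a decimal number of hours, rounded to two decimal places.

5.17 hours

The shift: in 5:01 AM→5:00 AM, out 10:16 AM→10:30 AM; 5 h 30 min − 20 min = 5 h 10 min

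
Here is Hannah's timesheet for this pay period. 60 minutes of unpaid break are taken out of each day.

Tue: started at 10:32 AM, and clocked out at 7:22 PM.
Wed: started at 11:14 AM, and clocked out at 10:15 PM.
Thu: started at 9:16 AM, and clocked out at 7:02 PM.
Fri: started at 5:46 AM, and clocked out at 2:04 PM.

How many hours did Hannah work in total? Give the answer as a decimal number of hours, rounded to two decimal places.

Tue: 10:32 AM–7:22 PM = 8 h 50 min; less 60 min break → 7 h 50 min
Wed: 11:14 AM–10:15 PM = 11 h 1 min; less 60 min break → 10 h 1 min
Thu: 9:16 AM–7:02 PM = 9 h 46 min; less 60 min break → 8 h 46 min
Fri: 5:46 AM–2:04 PM = 8 h 18 min; less 60 min break → 7 h 18 min
Total: 7 h 50 min + 10 h 1 min + 8 h 46 min + 7 h 18 min = 33 h 55 min.

33.92 hours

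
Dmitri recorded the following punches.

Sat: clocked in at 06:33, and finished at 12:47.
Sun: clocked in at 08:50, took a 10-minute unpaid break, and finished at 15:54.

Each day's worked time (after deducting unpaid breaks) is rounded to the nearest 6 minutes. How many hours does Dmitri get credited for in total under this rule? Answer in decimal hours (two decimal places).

Sat: 06:33–12:47 = 6 h 14 min → rounds to 6 h 12 min
Sun: 08:50–15:54 = 7 h 4 min − 10 min = 6 h 54 min → rounds to 6 h 54 min
Total credited: 13 h 6 min.

13.10 hours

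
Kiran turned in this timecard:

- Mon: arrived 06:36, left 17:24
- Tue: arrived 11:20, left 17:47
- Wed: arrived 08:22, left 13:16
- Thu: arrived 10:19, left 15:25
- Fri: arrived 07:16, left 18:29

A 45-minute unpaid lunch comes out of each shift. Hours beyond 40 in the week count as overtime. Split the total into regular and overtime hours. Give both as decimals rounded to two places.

Mon: 06:36–17:24 = 10 h 48 min; less 45 min break → 10 h 3 min
Tue: 11:20–17:47 = 6 h 27 min; less 45 min break → 5 h 42 min
Wed: 08:22–13:16 = 4 h 54 min; less 45 min break → 4 h 9 min
Thu: 10:19–15:25 = 5 h 6 min; less 45 min break → 4 h 21 min
Fri: 07:16–18:29 = 11 h 13 min; less 45 min break → 10 h 28 min
Total worked: 34 h 43 min = 34.72 h.
Threshold 40 h → overtime 0 h 0 min, regular 34 h 43 min.

Regular 34.72 hours, overtime 0.00 hours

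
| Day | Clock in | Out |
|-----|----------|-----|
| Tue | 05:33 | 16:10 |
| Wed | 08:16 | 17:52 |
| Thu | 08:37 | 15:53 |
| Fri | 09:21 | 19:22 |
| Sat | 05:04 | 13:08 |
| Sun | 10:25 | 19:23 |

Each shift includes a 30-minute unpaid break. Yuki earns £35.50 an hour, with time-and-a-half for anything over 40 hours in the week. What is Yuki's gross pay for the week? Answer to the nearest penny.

£2034.15

Tue: 05:33–16:10 = 10 h 37 min; less 30 min break → 10 h 7 min
Wed: 08:16–17:52 = 9 h 36 min; less 30 min break → 9 h 6 min
Thu: 08:37–15:53 = 7 h 16 min; less 30 min break → 6 h 46 min
Fri: 09:21–19:22 = 10 h 1 min; less 30 min break → 9 h 31 min
Sat: 05:04–13:08 = 8 h 4 min; less 30 min break → 7 h 34 min
Sun: 10:25–19:23 = 8 h 58 min; less 30 min break → 8 h 28 min
Total worked: 51 h 32 min = 3092 min.
Regular 40 h 0 min = 2400 min at £35.50/h; overtime 11 h 32 min = 692 min at £53.25/h.
Pay = (2400 × £35.50 + 692 × £53.25) ÷ 60 = £2034.15.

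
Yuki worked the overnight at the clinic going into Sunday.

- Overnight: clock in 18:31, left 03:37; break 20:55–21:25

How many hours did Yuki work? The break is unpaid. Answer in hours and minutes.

8 h 36 min

Overnight: 18:31 → midnight = 5 h 29 min; midnight → 03:37 = 3 h 37 min; span 9 h 6 min; less 30 min break → 8 h 36 min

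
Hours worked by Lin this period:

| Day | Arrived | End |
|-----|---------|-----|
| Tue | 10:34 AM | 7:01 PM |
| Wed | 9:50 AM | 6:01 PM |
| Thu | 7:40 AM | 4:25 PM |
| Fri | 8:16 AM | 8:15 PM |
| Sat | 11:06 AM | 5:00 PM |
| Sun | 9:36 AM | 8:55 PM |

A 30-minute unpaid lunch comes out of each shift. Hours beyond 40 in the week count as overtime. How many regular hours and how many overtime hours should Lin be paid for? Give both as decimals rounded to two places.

Regular 40.00 hours, overtime 11.58 hours

Tue: 10:34 AM–7:01 PM = 8 h 27 min; less 30 min break → 7 h 57 min
Wed: 9:50 AM–6:01 PM = 8 h 11 min; less 30 min break → 7 h 41 min
Thu: 7:40 AM–4:25 PM = 8 h 45 min; less 30 min break → 8 h 15 min
Fri: 8:16 AM–8:15 PM = 11 h 59 min; less 30 min break → 11 h 29 min
Sat: 11:06 AM–5:00 PM = 5 h 54 min; less 30 min break → 5 h 24 min
Sun: 9:36 AM–8:55 PM = 11 h 19 min; less 30 min break → 10 h 49 min
Total worked: 51 h 35 min = 51.58 h.
Threshold 40 h → overtime 11 h 35 min, regular 40 h 0 min.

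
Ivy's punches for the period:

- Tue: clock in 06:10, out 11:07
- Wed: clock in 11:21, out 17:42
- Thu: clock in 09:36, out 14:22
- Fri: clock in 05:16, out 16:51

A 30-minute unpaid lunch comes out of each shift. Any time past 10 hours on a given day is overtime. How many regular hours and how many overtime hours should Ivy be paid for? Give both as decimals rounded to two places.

Regular 24.57 hours, overtime 1.08 hours

Tue: 06:10–11:07 = 4 h 57 min; less 30 min break → 4 h 27 min
Wed: 11:21–17:42 = 6 h 21 min; less 30 min break → 5 h 51 min
Thu: 09:36–14:22 = 4 h 46 min; less 30 min break → 4 h 16 min
Fri: 05:16–16:51 = 11 h 35 min; less 30 min break → 11 h 5 min
Tue reg 4 h 27 min / OT 0 h 0 min; Wed reg 5 h 51 min / OT 0 h 0 min; Thu reg 4 h 16 min / OT 0 h 0 min; Fri reg 10 h 0 min / OT 1 h 5 min.
Totals: regular 24 h 34 min, overtime 1 h 5 min.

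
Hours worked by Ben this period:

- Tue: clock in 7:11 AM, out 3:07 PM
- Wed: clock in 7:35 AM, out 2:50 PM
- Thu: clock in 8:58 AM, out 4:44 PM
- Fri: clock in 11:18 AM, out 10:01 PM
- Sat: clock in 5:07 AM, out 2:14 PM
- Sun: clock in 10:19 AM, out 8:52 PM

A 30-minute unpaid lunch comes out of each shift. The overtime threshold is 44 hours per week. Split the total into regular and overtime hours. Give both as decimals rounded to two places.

Tue: 7:11 AM–3:07 PM = 7 h 56 min; less 30 min break → 7 h 26 min
Wed: 7:35 AM–2:50 PM = 7 h 15 min; less 30 min break → 6 h 45 min
Thu: 8:58 AM–4:44 PM = 7 h 46 min; less 30 min break → 7 h 16 min
Fri: 11:18 AM–10:01 PM = 10 h 43 min; less 30 min break → 10 h 13 min
Sat: 5:07 AM–2:14 PM = 9 h 7 min; less 30 min break → 8 h 37 min
Sun: 10:19 AM–8:52 PM = 10 h 33 min; less 30 min break → 10 h 3 min
Total worked: 50 h 20 min = 50.33 h.
Threshold 44 h → overtime 6 h 20 min, regular 44 h 0 min.

Regular 44.00 hours, overtime 6.33 hours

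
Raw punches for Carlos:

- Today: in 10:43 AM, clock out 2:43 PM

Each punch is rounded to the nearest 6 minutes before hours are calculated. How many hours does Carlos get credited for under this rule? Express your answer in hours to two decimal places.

4.00 hours

Today: in 10:43 AM→10:42 AM, out 2:43 PM→2:42 PM; 4 h 0 min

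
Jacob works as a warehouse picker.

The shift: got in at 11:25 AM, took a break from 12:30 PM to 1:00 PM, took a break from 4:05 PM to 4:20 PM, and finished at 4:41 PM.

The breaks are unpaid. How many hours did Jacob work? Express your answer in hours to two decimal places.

The shift: 11:25 AM–4:41 PM = 5 h 16 min; less 45 min break → 4 h 31 min

4.52 hours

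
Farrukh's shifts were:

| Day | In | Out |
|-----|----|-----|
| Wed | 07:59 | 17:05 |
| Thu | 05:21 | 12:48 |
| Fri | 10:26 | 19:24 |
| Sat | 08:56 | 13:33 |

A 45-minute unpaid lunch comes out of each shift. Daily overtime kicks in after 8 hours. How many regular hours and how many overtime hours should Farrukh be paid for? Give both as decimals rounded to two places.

Regular 26.57 hours, overtime 0.57 hours

Wed: 07:59–17:05 = 9 h 6 min; less 45 min break → 8 h 21 min
Thu: 05:21–12:48 = 7 h 27 min; less 45 min break → 6 h 42 min
Fri: 10:26–19:24 = 8 h 58 min; less 45 min break → 8 h 13 min
Sat: 08:56–13:33 = 4 h 37 min; less 45 min break → 3 h 52 min
Wed reg 8 h 0 min / OT 0 h 21 min; Thu reg 6 h 42 min / OT 0 h 0 min; Fri reg 8 h 0 min / OT 0 h 13 min; Sat reg 3 h 52 min / OT 0 h 0 min.
Totals: regular 26 h 34 min, overtime 0 h 34 min.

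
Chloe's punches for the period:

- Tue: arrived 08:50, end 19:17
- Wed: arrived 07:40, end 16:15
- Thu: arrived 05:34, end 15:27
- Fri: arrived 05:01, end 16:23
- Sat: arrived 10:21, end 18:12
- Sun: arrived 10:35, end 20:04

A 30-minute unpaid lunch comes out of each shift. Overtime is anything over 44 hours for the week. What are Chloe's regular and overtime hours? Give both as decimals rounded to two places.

Tue: 08:50–19:17 = 10 h 27 min; less 30 min break → 9 h 57 min
Wed: 07:40–16:15 = 8 h 35 min; less 30 min break → 8 h 5 min
Thu: 05:34–15:27 = 9 h 53 min; less 30 min break → 9 h 23 min
Fri: 05:01–16:23 = 11 h 22 min; less 30 min break → 10 h 52 min
Sat: 10:21–18:12 = 7 h 51 min; less 30 min break → 7 h 21 min
Sun: 10:35–20:04 = 9 h 29 min; less 30 min break → 8 h 59 min
Total worked: 54 h 37 min = 54.62 h.
Threshold 44 h → overtime 10 h 37 min, regular 44 h 0 min.

Regular 44.00 hours, overtime 10.62 hours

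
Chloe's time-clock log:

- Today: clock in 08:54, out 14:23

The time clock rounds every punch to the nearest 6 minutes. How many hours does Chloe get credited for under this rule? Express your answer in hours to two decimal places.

5.50 hours

Today: in 08:54→08:54, out 14:23→14:24; 5 h 30 min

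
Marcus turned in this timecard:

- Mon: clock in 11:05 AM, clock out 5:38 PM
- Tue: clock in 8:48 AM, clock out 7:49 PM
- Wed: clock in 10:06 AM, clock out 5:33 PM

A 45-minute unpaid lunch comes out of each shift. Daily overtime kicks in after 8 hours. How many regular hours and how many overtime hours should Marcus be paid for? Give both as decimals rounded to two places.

Mon: 11:05 AM–5:38 PM = 6 h 33 min; less 45 min break → 5 h 48 min
Tue: 8:48 AM–7:49 PM = 11 h 1 min; less 45 min break → 10 h 16 min
Wed: 10:06 AM–5:33 PM = 7 h 27 min; less 45 min break → 6 h 42 min
Mon reg 5 h 48 min / OT 0 h 0 min; Tue reg 8 h 0 min / OT 2 h 16 min; Wed reg 6 h 42 min / OT 0 h 0 min.
Totals: regular 20 h 30 min, overtime 2 h 16 min.

Regular 20.50 hours, overtime 2.27 hours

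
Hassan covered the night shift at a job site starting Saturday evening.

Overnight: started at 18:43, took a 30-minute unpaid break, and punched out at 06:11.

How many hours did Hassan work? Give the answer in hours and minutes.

Overnight: 18:43 → midnight = 5 h 17 min; midnight → 06:11 = 6 h 11 min; span 11 h 28 min; less 30 min break → 10 h 58 min

10 h 58 min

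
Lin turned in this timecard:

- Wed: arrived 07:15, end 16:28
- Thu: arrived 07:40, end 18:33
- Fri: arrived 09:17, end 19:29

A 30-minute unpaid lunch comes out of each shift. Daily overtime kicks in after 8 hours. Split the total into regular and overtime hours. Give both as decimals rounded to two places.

Wed: 07:15–16:28 = 9 h 13 min; less 30 min break → 8 h 43 min
Thu: 07:40–18:33 = 10 h 53 min; less 30 min break → 10 h 23 min
Fri: 09:17–19:29 = 10 h 12 min; less 30 min break → 9 h 42 min
Wed reg 8 h 0 min / OT 0 h 43 min; Thu reg 8 h 0 min / OT 2 h 23 min; Fri reg 8 h 0 min / OT 1 h 42 min.
Totals: regular 24 h 0 min, overtime 4 h 48 min.

Regular 24.00 hours, overtime 4.80 hours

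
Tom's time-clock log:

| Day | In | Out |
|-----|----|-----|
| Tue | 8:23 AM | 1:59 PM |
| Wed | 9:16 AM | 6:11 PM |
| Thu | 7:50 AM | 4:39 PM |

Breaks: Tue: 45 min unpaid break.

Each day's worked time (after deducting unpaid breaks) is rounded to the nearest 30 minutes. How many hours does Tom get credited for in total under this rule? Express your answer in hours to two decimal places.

Tue: 8:23 AM–1:59 PM = 5 h 36 min − 45 min = 4 h 51 min → rounds to 5 h 0 min
Wed: 9:16 AM–6:11 PM = 8 h 55 min → rounds to 9 h 0 min
Thu: 7:50 AM–4:39 PM = 8 h 49 min → rounds to 9 h 0 min
Total credited: 23 h 0 min.

23.00 hours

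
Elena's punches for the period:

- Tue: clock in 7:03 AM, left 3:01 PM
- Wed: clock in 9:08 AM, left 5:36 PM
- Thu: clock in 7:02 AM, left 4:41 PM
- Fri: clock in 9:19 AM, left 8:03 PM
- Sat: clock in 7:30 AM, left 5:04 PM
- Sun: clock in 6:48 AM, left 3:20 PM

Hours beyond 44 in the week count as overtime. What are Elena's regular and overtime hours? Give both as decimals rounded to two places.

Regular 44.00 hours, overtime 10.92 hours

Tue: 7:03 AM–3:01 PM = 7 h 58 min
Wed: 9:08 AM–5:36 PM = 8 h 28 min
Thu: 7:02 AM–4:41 PM = 9 h 39 min
Fri: 9:19 AM–8:03 PM = 10 h 44 min
Sat: 7:30 AM–5:04 PM = 9 h 34 min
Sun: 6:48 AM–3:20 PM = 8 h 32 min
Total worked: 54 h 55 min = 54.92 h.
Threshold 44 h → overtime 10 h 55 min, regular 44 h 0 min.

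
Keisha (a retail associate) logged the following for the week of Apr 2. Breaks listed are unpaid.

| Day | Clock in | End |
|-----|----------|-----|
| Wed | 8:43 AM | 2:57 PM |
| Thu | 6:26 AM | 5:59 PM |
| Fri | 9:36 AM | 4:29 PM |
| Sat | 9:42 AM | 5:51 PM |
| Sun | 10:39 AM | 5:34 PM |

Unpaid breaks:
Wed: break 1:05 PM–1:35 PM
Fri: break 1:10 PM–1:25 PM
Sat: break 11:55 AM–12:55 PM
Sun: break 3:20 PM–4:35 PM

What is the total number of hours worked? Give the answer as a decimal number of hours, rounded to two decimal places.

36.73 hours

Wed: 8:43 AM–2:57 PM = 6 h 14 min; less 30 min break → 5 h 44 min
Thu: 6:26 AM–5:59 PM = 11 h 33 min
Fri: 9:36 AM–4:29 PM = 6 h 53 min; less 15 min break → 6 h 38 min
Sat: 9:42 AM–5:51 PM = 8 h 9 min; less 60 min break → 7 h 9 min
Sun: 10:39 AM–5:34 PM = 6 h 55 min; less 75 min break → 5 h 40 min
Total: 5 h 44 min + 11 h 33 min + 6 h 38 min + 7 h 9 min + 5 h 40 min = 36 h 44 min.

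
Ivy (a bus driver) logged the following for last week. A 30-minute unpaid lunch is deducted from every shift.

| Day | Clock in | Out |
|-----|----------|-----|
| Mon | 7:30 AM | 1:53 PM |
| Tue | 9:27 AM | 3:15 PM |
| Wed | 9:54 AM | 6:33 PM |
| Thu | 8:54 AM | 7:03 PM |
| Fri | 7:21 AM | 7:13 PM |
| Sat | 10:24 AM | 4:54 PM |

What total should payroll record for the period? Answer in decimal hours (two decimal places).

Mon: 7:30 AM–1:53 PM = 6 h 23 min; less 30 min break → 5 h 53 min
Tue: 9:27 AM–3:15 PM = 5 h 48 min; less 30 min break → 5 h 18 min
Wed: 9:54 AM–6:33 PM = 8 h 39 min; less 30 min break → 8 h 9 min
Thu: 8:54 AM–7:03 PM = 10 h 9 min; less 30 min break → 9 h 39 min
Fri: 7:21 AM–7:13 PM = 11 h 52 min; less 30 min break → 11 h 22 min
Sat: 10:24 AM–4:54 PM = 6 h 30 min; less 30 min break → 6 h 0 min
Total: 5 h 53 min + 5 h 18 min + 8 h 9 min + 9 h 39 min + 11 h 22 min + 6 h 0 min = 46 h 21 min.

46.35 hours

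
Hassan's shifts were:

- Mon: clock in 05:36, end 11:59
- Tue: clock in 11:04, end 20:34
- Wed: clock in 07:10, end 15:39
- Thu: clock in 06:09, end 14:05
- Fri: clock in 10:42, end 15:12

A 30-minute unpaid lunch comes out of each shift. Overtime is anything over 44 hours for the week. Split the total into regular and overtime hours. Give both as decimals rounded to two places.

Mon: 05:36–11:59 = 6 h 23 min; less 30 min break → 5 h 53 min
Tue: 11:04–20:34 = 9 h 30 min; less 30 min break → 9 h 0 min
Wed: 07:10–15:39 = 8 h 29 min; less 30 min break → 7 h 59 min
Thu: 06:09–14:05 = 7 h 56 min; less 30 min break → 7 h 26 min
Fri: 10:42–15:12 = 4 h 30 min; less 30 min break → 4 h 0 min
Total worked: 34 h 18 min = 34.30 h.
Threshold 44 h → overtime 0 h 0 min, regular 34 h 18 min.

Regular 34.30 hours, overtime 0.00 hours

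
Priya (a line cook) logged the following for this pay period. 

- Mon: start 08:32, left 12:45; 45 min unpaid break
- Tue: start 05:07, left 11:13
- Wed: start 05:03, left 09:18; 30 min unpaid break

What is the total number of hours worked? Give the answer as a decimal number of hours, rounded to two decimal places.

13.32 hours

Mon: 08:32–12:45 = 4 h 13 min; less 45 min break → 3 h 28 min
Tue: 05:07–11:13 = 6 h 6 min
Wed: 05:03–09:18 = 4 h 15 min; less 30 min break → 3 h 45 min
Total: 3 h 28 min + 6 h 6 min + 3 h 45 min = 13 h 19 min.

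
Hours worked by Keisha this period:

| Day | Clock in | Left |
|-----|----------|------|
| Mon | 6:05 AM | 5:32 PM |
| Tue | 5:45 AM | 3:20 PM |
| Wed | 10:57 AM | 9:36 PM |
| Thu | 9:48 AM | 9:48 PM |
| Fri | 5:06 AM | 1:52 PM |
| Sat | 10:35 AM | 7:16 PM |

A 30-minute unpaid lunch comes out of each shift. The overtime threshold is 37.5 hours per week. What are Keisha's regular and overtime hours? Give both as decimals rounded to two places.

Mon: 6:05 AM–5:32 PM = 11 h 27 min; less 30 min break → 10 h 57 min
Tue: 5:45 AM–3:20 PM = 9 h 35 min; less 30 min break → 9 h 5 min
Wed: 10:57 AM–9:36 PM = 10 h 39 min; less 30 min break → 10 h 9 min
Thu: 9:48 AM–9:48 PM = 12 h 0 min; less 30 min break → 11 h 30 min
Fri: 5:06 AM–1:52 PM = 8 h 46 min; less 30 min break → 8 h 16 min
Sat: 10:35 AM–7:16 PM = 8 h 41 min; less 30 min break → 8 h 11 min
Total worked: 58 h 8 min = 58.13 h.
Threshold 37.5 h → overtime 20 h 38 min, regular 37 h 30 min.

Regular 37.50 hours, overtime 20.63 hours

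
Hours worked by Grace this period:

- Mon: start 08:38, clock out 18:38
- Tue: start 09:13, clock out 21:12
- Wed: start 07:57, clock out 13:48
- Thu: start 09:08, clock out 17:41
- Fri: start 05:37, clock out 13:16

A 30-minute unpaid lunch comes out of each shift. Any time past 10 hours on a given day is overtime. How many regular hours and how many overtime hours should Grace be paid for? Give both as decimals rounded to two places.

Mon: 08:38–18:38 = 10 h 0 min; less 30 min break → 9 h 30 min
Tue: 09:13–21:12 = 11 h 59 min; less 30 min break → 11 h 29 min
Wed: 07:57–13:48 = 5 h 51 min; less 30 min break → 5 h 21 min
Thu: 09:08–17:41 = 8 h 33 min; less 30 min break → 8 h 3 min
Fri: 05:37–13:16 = 7 h 39 min; less 30 min break → 7 h 9 min
Mon reg 9 h 30 min / OT 0 h 0 min; Tue reg 10 h 0 min / OT 1 h 29 min; Wed reg 5 h 21 min / OT 0 h 0 min; Thu reg 8 h 3 min / OT 0 h 0 min; Fri reg 7 h 9 min / OT 0 h 0 min.
Totals: regular 40 h 3 min, overtime 1 h 29 min.

Regular 40.05 hours, overtime 1.48 hours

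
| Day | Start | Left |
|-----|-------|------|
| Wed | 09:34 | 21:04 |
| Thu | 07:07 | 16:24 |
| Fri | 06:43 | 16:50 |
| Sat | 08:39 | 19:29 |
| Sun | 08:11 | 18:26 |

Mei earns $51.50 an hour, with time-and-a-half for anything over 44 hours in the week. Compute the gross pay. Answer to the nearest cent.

$2882.71

Wed: 09:34–21:04 = 11 h 30 min
Thu: 07:07–16:24 = 9 h 17 min
Fri: 06:43–16:50 = 10 h 7 min
Sat: 08:39–19:29 = 10 h 50 min
Sun: 08:11–18:26 = 10 h 15 min
Total worked: 51 h 59 min = 3119 min.
Regular 44 h 0 min = 2640 min at $51.50/h; overtime 7 h 59 min = 479 min at $77.25/h.
Pay = (2640 × $51.50 + 479 × $77.25) ÷ 60 = $2882.71.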